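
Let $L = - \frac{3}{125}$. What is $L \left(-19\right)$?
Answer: $\frac{57}{125} \approx 0.456$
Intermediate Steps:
$L = - \frac{3}{125}$ ($L = \left(-3\right) \frac{1}{125} = - \frac{3}{125} \approx -0.024$)
$L \left(-19\right) = \left(- \frac{3}{125}\right) \left(-19\right) = \frac{57}{125}$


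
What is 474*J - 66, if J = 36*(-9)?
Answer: -153642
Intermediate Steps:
J = -324
474*J - 66 = 474*(-324) - 66 = -153576 - 66 = -153642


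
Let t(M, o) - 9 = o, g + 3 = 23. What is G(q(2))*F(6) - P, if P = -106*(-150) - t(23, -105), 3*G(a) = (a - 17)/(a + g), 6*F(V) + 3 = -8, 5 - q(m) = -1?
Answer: -7486007/468 ≈ -15996.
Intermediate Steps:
g = 20 (g = -3 + 23 = 20)
q(m) = 6 (q(m) = 5 - 1*(-1) = 5 + 1 = 6)
t(M, o) = 9 + o
F(V) = -11/6 (F(V) = -½ + (⅙)*(-8) = -½ - 4/3 = -11/6)
G(a) = (-17 + a)/(3*(20 + a)) (G(a) = ((a - 17)/(a + 20))/3 = ((-17 + a)/(20 + a))/3 = (-17 + a)/(3*(20 + a)))
P = 15996 (P = -106*(-150) - (9 - 105) = 15900 - 1*(-96) = 15900 + 96 = 15996)
G(q(2))*F(6) - P = ((-17 + 6)/(3*(20 + 6)))*(-11/6) - 1*15996 = ((⅓)*(-11)/26)*(-11/6) - 15996 = ((⅓)*(1/26)*(-11))*(-11/6) - 15996 = -11/78*(-11/6) - 15996 = 121/468 - 15996 = -7486007/468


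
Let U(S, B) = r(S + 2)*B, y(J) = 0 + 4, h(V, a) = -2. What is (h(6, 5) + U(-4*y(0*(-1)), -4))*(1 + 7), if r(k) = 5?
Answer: -176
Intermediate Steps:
y(J) = 4
U(S, B) = 5*B
(h(6, 5) + U(-4*y(0*(-1)), -4))*(1 + 7) = (-2 + 5*(-4))*(1 + 7) = (-2 - 20)*8 = -22*8 = -176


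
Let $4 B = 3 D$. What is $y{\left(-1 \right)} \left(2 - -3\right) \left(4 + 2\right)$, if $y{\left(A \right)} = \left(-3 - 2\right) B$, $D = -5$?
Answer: $\frac{1125}{2} \approx 562.5$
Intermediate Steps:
$B = - \frac{15}{4}$ ($B = \frac{3 \left(-5\right)}{4} = \frac{1}{4} \left(-15\right) = - \frac{15}{4} \approx -3.75$)
$y{\left(A \right)} = \frac{75}{4}$ ($y{\left(A \right)} = \left(-3 - 2\right) \left(- \frac{15}{4}\right) = \left(-5\right) \left(- \frac{15}{4}\right) = \frac{75}{4}$)
$y{\left(-1 \right)} \left(2 - -3\right) \left(4 + 2\right) = \frac{75 \left(2 - -3\right)}{4} \left(4 + 2\right) = \frac{75 \left(2 + 3\right)}{4} \cdot 6 = \frac{75}{4} \cdot 5 \cdot 6 = \frac{375}{4} \cdot 6 = \frac{1125}{2}$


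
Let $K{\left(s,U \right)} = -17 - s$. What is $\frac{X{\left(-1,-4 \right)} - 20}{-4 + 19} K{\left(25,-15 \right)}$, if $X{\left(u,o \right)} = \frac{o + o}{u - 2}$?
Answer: $\frac{728}{15} \approx 48.533$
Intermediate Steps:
$X{\left(u,o \right)} = \frac{2 o}{-2 + u}$
$\frac{X{\left(-1,-4 \right)} - 20}{-4 + 19} K{\left(25,-15 \right)} = \frac{2 \left(-4\right) \frac{1}{-2 - 1} - 20}{-4 + 19} \left(-17 - 25\right) = \frac{2 \left(-4\right) \frac{1}{-3} - 20}{15} \left(-17 - 25\right) = \left(2 \left(-4\right) \left(- \frac{1}{3}\right) - 20\right) \frac{1}{15} \left(-42\right) = \left(\frac{8}{3} - 20\right) \frac{1}{15} \left(-42\right) = \left(- \frac{52}{3}\right) \frac{1}{15} \left(-42\right) = \left(- \frac{52}{45}\right) \left(-42\right) = \frac{728}{15}$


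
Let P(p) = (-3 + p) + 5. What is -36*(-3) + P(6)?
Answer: 116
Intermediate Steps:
P(p) = 2 + p
-36*(-3) + P(6) = -36*(-3) + (2 + 6) = 108 + 8 = 116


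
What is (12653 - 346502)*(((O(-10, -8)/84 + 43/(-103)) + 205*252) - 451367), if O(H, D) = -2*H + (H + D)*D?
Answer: 96211155537643/721 ≈ 1.3344e+11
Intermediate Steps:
O(H, D) = -2*H + D*(D + H) (O(H, D) = -2*H + (D + H)*D = -2*H + D*(D + H))
(12653 - 346502)*(((O(-10, -8)/84 + 43/(-103)) + 205*252) - 451367) = (12653 - 346502)*(((((-8)² - 2*(-10) - 8*(-10))/84 + 43/(-103)) + 205*252) - 451367) = -333849*((((64 + 20 + 80)*(1/84) + 43*(-1/103)) + 51660) - 451367) = -333849*(((164*(1/84) - 43/103) + 51660) - 451367) = -333849*(((41/21 - 43/103) + 51660) - 451367) = -333849*((3320/2163 + 51660) - 451367) = -333849*(111743900/2163 - 451367) = -333849*(-864562921/2163) = 96211155537643/721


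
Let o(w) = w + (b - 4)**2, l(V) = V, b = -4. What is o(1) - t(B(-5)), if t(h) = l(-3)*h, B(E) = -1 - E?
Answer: 77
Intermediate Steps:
t(h) = -3*h
o(w) = 64 + w (o(w) = w + (-4 - 4)**2 = w + (-8)**2 = w + 64 = 64 + w)
o(1) - t(B(-5)) = (64 + 1) - (-3)*(-1 - 1*(-5)) = 65 - (-3)*(-1 + 5) = 65 - (-3)*4 = 65 - 1*(-12) = 65 + 12 = 77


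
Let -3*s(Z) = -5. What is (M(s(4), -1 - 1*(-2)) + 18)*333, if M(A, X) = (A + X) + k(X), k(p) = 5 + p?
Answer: 8880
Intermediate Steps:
s(Z) = 5/3 (s(Z) = -⅓*(-5) = 5/3)
M(A, X) = 5 + A + 2*X (M(A, X) = (A + X) + (5 + X) = 5 + A + 2*X)
(M(s(4), -1 - 1*(-2)) + 18)*333 = ((5 + 5/3 + 2*(-1 - 1*(-2))) + 18)*333 = ((5 + 5/3 + 2*(-1 + 2)) + 18)*333 = ((5 + 5/3 + 2*1) + 18)*333 = ((5 + 5/3 + 2) + 18)*333 = (26/3 + 18)*333 = (80/3)*333 = 8880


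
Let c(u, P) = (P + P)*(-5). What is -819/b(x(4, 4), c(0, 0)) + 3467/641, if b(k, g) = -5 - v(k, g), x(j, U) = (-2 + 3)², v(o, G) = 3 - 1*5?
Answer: 178460/641 ≈ 278.41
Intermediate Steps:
c(u, P) = -10*P (c(u, P) = (2*P)*(-5) = -10*P)
v(o, G) = -2 (v(o, G) = 3 - 5 = -2)
x(j, U) = 1 (x(j, U) = 1² = 1)
b(k, g) = -3 (b(k, g) = -5 - 1*(-2) = -5 + 2 = -3)
-819/b(x(4, 4), c(0, 0)) + 3467/641 = -819/(-3) + 3467/641 = -819*(-⅓) + 3467*(1/641) = 273 + 3467/641 = 178460/641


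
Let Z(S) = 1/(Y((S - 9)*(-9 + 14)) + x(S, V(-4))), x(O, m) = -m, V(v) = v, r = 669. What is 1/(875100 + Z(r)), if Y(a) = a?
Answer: 3304/2891330401 ≈ 1.1427e-6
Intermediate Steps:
Z(S) = 1/(-41 + 5*S) (Z(S) = 1/((S - 9)*(-9 + 14) - 1*(-4)) = 1/((-9 + S)*5 + 4) = 1/((-45 + 5*S) + 4) = 1/(-41 + 5*S))
1/(875100 + Z(r)) = 1/(875100 + 1/(-41 + 5*669)) = 1/(875100 + 1/(-41 + 3345)) = 1/(875100 + 1/3304) = 1/(2891330401/3304) = 3304/2891330401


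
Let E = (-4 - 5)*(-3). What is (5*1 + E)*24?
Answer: 768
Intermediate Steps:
E = 27 (E = -9*(-3) = 27)
(5*1 + E)*24 = (5*1 + 27)*24 = (5 + 27)*24 = 32*24 = 768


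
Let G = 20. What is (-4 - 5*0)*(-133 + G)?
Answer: 452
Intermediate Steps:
(-4 - 5*0)*(-133 + G) = (-4 - 5*0)*(-133 + 20) = (-4 + 0)*(-113) = -4*(-113) = 452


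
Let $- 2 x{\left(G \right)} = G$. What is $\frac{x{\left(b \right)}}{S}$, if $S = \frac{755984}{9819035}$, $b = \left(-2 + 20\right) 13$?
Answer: $- \frac{1148827095}{755984} \approx -1519.6$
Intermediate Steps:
$b = 234$ ($b = 18 \cdot 13 = 234$)
$S = \frac{755984}{9819035}$ ($S = 755984 \cdot \frac{1}{9819035} = \frac{755984}{9819035} \approx 0.076992$)
$x{\left(G \right)} = - \frac{G}{2}$
$\frac{x{\left(b \right)}}{S} = \frac{\left(- \frac{1}{2}\right) 234}{\frac{755984}{9819035}} = \left(-117\right) \frac{9819035}{755984} = - \frac{1148827095}{755984}$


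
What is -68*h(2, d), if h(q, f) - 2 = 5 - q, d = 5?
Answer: -340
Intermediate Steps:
h(q, f) = 7 - q (h(q, f) = 2 + (5 - q) = 7 - q)
-68*h(2, d) = -68*(7 - 1*2) = -68*(7 - 2) = -68*5 = -340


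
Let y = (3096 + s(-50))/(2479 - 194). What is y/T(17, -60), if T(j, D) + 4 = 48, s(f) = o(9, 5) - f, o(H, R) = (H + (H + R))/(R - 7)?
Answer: 6269/201080 ≈ 0.031177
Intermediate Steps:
o(H, R) = (R + 2*H)/(-7 + R)
s(f) = -23/2 - f (s(f) = (5 + 2*9)/(-7 + 5) - f = (5 + 18)/(-2) - f = -1/2*23 - f = -23/2 - f)
T(j, D) = 44 (T(j, D) = -4 + 48 = 44)
y = 6269/4570 (y = (3096 + (-23/2 - 1*(-50)))/(2479 - 194) = (3096 + (-23/2 + 50))/2285 = (3096 + 77/2)*(1/2285) = (6269/2)*(1/2285) = 6269/4570 ≈ 1.3718)
y/T(17, -60) = (6269/4570)/44 = (6269/4570)*(1/44) = 6269/201080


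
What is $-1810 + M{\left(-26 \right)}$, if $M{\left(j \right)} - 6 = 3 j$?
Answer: $-1882$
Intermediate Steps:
$M{\left(j \right)} = 6 + 3 j$
$-1810 + M{\left(-26 \right)} = -1810 + \left(6 + 3 \left(-26\right)\right) = -1810 + \left(6 - 78\right) = -1810 - 72 = -1882$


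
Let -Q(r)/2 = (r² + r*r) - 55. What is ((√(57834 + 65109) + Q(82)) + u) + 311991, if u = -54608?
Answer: 230597 + √122943 ≈ 2.3095e+5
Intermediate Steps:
Q(r) = 110 - 4*r² (Q(r) = -2*((r² + r*r) - 55) = -2*((r² + r²) - 55) = -2*(2*r² - 55) = -2*(-55 + 2*r²) = 110 - 4*r²)
((√(57834 + 65109) + Q(82)) + u) + 311991 = ((√(57834 + 65109) + (110 - 4*82²)) - 54608) + 311991 = ((√122943 + (110 - 4*6724)) - 54608) + 311991 = ((√122943 + (110 - 26896)) - 54608) + 311991 = ((√122943 - 26786) - 54608) + 311991 = ((-26786 + √122943) - 54608) + 311991 = (-81394 + √122943) + 311991 = 230597 + √122943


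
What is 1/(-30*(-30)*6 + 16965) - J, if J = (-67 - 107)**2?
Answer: -677122739/22365 ≈ -30276.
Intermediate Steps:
J = 30276 (J = (-174)**2 = 30276)
1/(-30*(-30)*6 + 16965) - J = 1/(-30*(-30)*6 + 16965) - 1*30276 = 1/(900*6 + 16965) - 30276 = 1/(5400 + 16965) - 30276 = 1/22365 - 30276 = -677122739/22365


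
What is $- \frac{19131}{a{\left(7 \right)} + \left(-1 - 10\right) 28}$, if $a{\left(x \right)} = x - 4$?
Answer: $\frac{19131}{305} \approx 62.725$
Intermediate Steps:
$a{\left(x \right)} = -4 + x$
$- \frac{19131}{a{\left(7 \right)} + \left(-1 - 10\right) 28} = - \frac{19131}{\left(-4 + 7\right) + \left(-1 - 10\right) 28} = - \frac{19131}{3 + \left(-1 - 10\right) 28} = - \frac{19131}{3 - 308} = - \frac{19131}{-305} = \left(-19131\right) \left(- \frac{1}{305}\right) = \frac{19131}{305}$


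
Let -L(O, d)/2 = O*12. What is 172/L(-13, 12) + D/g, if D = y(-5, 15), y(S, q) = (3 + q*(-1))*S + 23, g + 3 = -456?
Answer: 4421/11934 ≈ 0.37045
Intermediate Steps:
g = -459 (g = -3 - 456 = -459)
y(S, q) = 23 + S*(3 - q) (y(S, q) = (3 - q)*S + 23 = S*(3 - q) + 23 = 23 + S*(3 - q))
D = 83 (D = 23 + 3*(-5) - 1*(-5)*15 = 23 - 15 + 75 = 83)
L(O, d) = -24*O (L(O, d) = -2*O*12 = -24*O)
172/L(-13, 12) + D/g = 172/((-24*(-13))) + 83/(-459) = 172/312 + 83*(-1/459) = 172*(1/312) - 83/459 = 43/78 - 83/459 = 4421/11934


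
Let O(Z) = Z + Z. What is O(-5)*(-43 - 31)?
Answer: 740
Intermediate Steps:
O(Z) = 2*Z
O(-5)*(-43 - 31) = (2*(-5))*(-43 - 31) = -10*(-74) = 740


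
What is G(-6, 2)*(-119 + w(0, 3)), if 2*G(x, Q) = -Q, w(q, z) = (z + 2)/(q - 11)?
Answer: 1314/11 ≈ 119.45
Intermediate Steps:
w(q, z) = (2 + z)/(-11 + q)
G(x, Q) = -Q/2 (G(x, Q) = (-Q)/2 = -Q/2)
G(-6, 2)*(-119 + w(0, 3)) = (-½*2)*(-119 + (2 + 3)/(-11 + 0)) = -(-119 + 5/(-11)) = -(-119 - 1/11*5) = -(-119 - 5/11) = -1*(-1314/11) = 1314/11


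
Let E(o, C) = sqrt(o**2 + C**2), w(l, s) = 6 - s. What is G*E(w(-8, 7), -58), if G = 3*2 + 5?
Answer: 11*sqrt(3365) ≈ 638.09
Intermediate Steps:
E(o, C) = sqrt(C**2 + o**2)
G = 11 (G = 6 + 5 = 11)
G*E(w(-8, 7), -58) = 11*sqrt((-58)**2 + (6 - 1*7)**2) = 11*sqrt(3364 + (6 - 7)**2) = 11*sqrt(3364 + (-1)**2) = 11*sqrt(3364 + 1) = 11*sqrt(3365)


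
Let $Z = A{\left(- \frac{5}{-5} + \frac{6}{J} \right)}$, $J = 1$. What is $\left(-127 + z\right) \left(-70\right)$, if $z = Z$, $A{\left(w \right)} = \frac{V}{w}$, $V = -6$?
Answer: $8950$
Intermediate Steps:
$A{\left(w \right)} = - \frac{6}{w}$
$Z = - \frac{6}{7}$ ($Z = - \frac{6}{- \frac{5}{-5} + \frac{6}{1}} = - \frac{6}{\left(-5\right) \left(- \frac{1}{5}\right) + 6 \cdot 1} = - \frac{6}{1 + 6} = - \frac{6}{7} \approx -0.85714$)
$z = - \frac{6}{7} \approx -0.85714$
$\left(-127 + z\right) \left(-70\right) = \left(-127 - \frac{6}{7}\right) \left(-70\right) = \left(- \frac{895}{7}\right) \left(-70\right) = 8950$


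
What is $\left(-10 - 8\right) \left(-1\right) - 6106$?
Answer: $-6088$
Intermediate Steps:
$\left(-10 - 8\right) \left(-1\right) - 6106 = \left(-18\right) \left(-1\right) - 6106 = 18 - 6106 = -6088$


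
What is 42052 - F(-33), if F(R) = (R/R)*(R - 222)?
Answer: 42307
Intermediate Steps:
F(R) = -222 + R (F(R) = 1*(-222 + R) = -222 + R)
42052 - F(-33) = 42052 - (-222 - 33) = 42052 - 1*(-255) = 42052 + 255 = 42307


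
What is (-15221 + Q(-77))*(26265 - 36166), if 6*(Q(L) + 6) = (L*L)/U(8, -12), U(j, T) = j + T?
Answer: 3677003677/24 ≈ 1.5321e+8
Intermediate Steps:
U(j, T) = T + j
Q(L) = -6 - L²/24 (Q(L) = -6 + ((L*L)/(-12 + 8))/6 = -6 + (L²/(-4))/6 = -6 + (L²*(-¼))/6 = -6 + (-L²/4)/6 = -6 - L²/24)
(-15221 + Q(-77))*(26265 - 36166) = (-15221 + (-6 - 1/24*(-77)²))*(26265 - 36166) = (-15221 + (-6 - 1/24*5929))*(-9901) = (-15221 + (-6 - 5929/24))*(-9901) = (-15221 - 6073/24)*(-9901) = -371377/24*(-9901) = 3677003677/24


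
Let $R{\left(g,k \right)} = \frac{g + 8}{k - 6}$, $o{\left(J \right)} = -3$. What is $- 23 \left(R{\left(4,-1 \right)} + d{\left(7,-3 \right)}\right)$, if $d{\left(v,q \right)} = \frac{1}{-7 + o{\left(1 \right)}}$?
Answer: $\frac{2921}{70} \approx 41.729$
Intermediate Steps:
$R{\left(g,k \right)} = \frac{8 + g}{-6 + k}$
$d{\left(v,q \right)} = - \frac{1}{10}$ ($d{\left(v,q \right)} = \frac{1}{-7 - 3} = \frac{1}{-10} = - \frac{1}{10}$)
$- 23 \left(R{\left(4,-1 \right)} + d{\left(7,-3 \right)}\right) = - 23 \left(\frac{8 + 4}{-6 - 1} - \frac{1}{10}\right) = - 23 \left(\frac{1}{-7} \cdot 12 - \frac{1}{10}\right) = - 23 \left(\left(- \frac{1}{7}\right) 12 - \frac{1}{10}\right) = - 23 \left(- \frac{12}{7} - \frac{1}{10}\right) = \left(-23\right) \left(- \frac{127}{70}\right) = \frac{2921}{70}$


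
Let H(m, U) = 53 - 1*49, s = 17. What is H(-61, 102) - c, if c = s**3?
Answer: -4909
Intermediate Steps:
H(m, U) = 4 (H(m, U) = 53 - 49 = 4)
c = 4913 (c = 17**3 = 4913)
H(-61, 102) - c = 4 - 1*4913 = 4 - 4913 = -4909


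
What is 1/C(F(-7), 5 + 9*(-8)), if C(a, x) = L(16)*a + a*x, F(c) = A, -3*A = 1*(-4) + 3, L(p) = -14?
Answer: -1/27 ≈ -0.037037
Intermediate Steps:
A = ⅓ (A = -(1*(-4) + 3)/3 = -(-4 + 3)/3 = -⅓*(-1) = ⅓ ≈ 0.33333)
F(c) = ⅓
C(a, x) = -14*a + a*x
1/C(F(-7), 5 + 9*(-8)) = 1/((-14 + (5 + 9*(-8)))/3) = 1/((-14 + (5 - 72))/3) = 1/((-14 - 67)/3) = 1/((⅓)*(-81)) = 1/(-27) = -1/27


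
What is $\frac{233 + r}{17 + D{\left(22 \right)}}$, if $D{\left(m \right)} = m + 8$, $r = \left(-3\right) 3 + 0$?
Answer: $\frac{224}{47} \approx 4.766$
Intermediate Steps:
$r = -9$ ($r = -9 + 0 = -9$)
$D{\left(m \right)} = 8 + m$
$\frac{233 + r}{17 + D{\left(22 \right)}} = \frac{233 - 9}{17 + \left(8 + 22\right)} = \frac{224}{17 + 30} = \frac{224}{47}$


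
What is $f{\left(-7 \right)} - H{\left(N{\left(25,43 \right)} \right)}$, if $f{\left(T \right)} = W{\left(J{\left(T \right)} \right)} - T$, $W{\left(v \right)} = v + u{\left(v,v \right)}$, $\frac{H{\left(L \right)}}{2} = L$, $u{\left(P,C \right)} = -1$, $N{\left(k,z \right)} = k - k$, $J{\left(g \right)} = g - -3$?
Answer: $2$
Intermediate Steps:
$J{\left(g \right)} = 3 + g$ ($J{\left(g \right)} = g + 3 = 3 + g$)
$N{\left(k,z \right)} = 0$
$H{\left(L \right)} = 2 L$
$W{\left(v \right)} = -1 + v$ ($W{\left(v \right)} = v - 1 = -1 + v$)
$f{\left(T \right)} = 2$ ($f{\left(T \right)} = \left(-1 + \left(3 + T\right)\right) - T = \left(2 + T\right) - T = 2$)
$f{\left(-7 \right)} - H{\left(N{\left(25,43 \right)} \right)} = 2 - 2 \cdot 0 = 2 - 0 = 2 + 0 = 2$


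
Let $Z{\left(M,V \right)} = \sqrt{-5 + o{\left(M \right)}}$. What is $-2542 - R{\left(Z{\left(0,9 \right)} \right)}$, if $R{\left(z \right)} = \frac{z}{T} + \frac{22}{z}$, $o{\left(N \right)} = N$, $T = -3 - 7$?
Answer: $-2542 + \frac{9 i \sqrt{5}}{2} \approx -2542.0 + 10.062 i$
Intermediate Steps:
$T = -10$
$Z{\left(M,V \right)} = \sqrt{-5 + M}$
$R{\left(z \right)} = \frac{22}{z} - \frac{z}{10}$ ($R{\left(z \right)} = \frac{z}{-10} + \frac{22}{z} = z \left(- \frac{1}{10}\right) + \frac{22}{z} = - \frac{z}{10} + \frac{22}{z} = \frac{22}{z} - \frac{z}{10}$)
$-2542 - R{\left(Z{\left(0,9 \right)} \right)} = -2542 - \left(\frac{22}{\sqrt{-5 + 0}} - \frac{\sqrt{-5 + 0}}{10}\right) = -2542 - \left(\frac{22}{\sqrt{-5}} - \frac{\sqrt{-5}}{10}\right) = -2542 - \left(\frac{22}{i \sqrt{5}} - \frac{i \sqrt{5}}{10}\right) = -2542 - \left(22 \left(- \frac{i \sqrt{5}}{5}\right) - \frac{i \sqrt{5}}{10}\right) = -2542 - \left(- \frac{22 i \sqrt{5}}{5} - \frac{i \sqrt{5}}{10}\right) = -2542 - - \frac{9 i \sqrt{5}}{2} = -2542 + \frac{9 i \sqrt{5}}{2}$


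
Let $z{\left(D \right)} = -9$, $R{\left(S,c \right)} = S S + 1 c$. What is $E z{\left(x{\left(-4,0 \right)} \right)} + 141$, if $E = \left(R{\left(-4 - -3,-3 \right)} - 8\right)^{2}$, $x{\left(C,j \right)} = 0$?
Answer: $-759$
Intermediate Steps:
$R{\left(S,c \right)} = c + S^{2}$ ($R{\left(S,c \right)} = S^{2} + c = c + S^{2}$)
$E = 100$ ($E = \left(\left(-3 + \left(-4 - -3\right)^{2}\right) - 8\right)^{2} = \left(\left(-3 + \left(-4 + 3\right)^{2}\right) - 8\right)^{2} = \left(\left(-3 + \left(-1\right)^{2}\right) - 8\right)^{2} = \left(\left(-3 + 1\right) - 8\right)^{2} = \left(-2 - 8\right)^{2} = \left(-10\right)^{2} = 100$)
$E z{\left(x{\left(-4,0 \right)} \right)} + 141 = 100 \left(-9\right) + 141 = -900 + 141 = -759$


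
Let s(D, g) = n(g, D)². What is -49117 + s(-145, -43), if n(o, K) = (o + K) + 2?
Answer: -14521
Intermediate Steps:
n(o, K) = 2 + K + o (n(o, K) = (K + o) + 2 = 2 + K + o)
s(D, g) = (2 + D + g)²
-49117 + s(-145, -43) = -49117 + (2 - 145 - 43)² = -49117 + (-186)² = -49117 + 34596 = -14521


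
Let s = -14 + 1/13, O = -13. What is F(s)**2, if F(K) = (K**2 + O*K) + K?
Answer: 3720634009/28561 ≈ 1.3027e+5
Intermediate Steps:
s = -181/13 (s = -14 + 1/13 = -181/13 ≈ -13.923)
F(K) = K**2 - 12*K (F(K) = (K**2 - 13*K) + K = K**2 - 12*K)
F(s)**2 = (-181*(-12 - 181/13)/13)**2 = (-181/13*(-337/13))**2 = (60997/169)**2 = 3720634009/28561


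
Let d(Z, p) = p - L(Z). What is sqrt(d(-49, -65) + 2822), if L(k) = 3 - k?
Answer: sqrt(2705) ≈ 52.010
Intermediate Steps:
d(Z, p) = -3 + Z + p (d(Z, p) = p - (3 - Z) = p + (-3 + Z) = -3 + Z + p)
sqrt(d(-49, -65) + 2822) = sqrt((-3 - 49 - 65) + 2822) = sqrt(-117 + 2822) = sqrt(2705)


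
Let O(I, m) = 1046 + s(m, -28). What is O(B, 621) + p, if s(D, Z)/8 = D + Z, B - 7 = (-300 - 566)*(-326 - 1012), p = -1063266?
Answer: -1057476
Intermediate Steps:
B = 1158715 (B = 7 + (-300 - 566)*(-326 - 1012) = 7 - 866*(-1338) = 7 + 1158708 = 1158715)
s(D, Z) = 8*D + 8*Z (s(D, Z) = 8*(D + Z) = 8*D + 8*Z)
O(I, m) = 822 + 8*m (O(I, m) = 1046 + (8*m + 8*(-28)) = 1046 + (8*m - 224) = 1046 + (-224 + 8*m) = 822 + 8*m)
O(B, 621) + p = (822 + 8*621) - 1063266 = (822 + 4968) - 1063266 = 5790 - 1063266 = -1057476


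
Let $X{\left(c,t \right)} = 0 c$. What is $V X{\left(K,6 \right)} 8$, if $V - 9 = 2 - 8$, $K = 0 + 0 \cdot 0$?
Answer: $0$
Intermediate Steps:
$K = 0$ ($K = 0 + 0 = 0$)
$X{\left(c,t \right)} = 0$
$V = 3$ ($V = 9 + \left(2 - 8\right) = 9 - 6 = 3$)
$V X{\left(K,6 \right)} 8 = 3 \cdot 0 \cdot 8 = 0 \cdot 8 = 0$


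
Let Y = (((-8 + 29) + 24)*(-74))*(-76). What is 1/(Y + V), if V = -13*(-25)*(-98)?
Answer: 1/221230 ≈ 4.5202e-6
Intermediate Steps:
V = -31850 (V = 325*(-98) = -31850)
Y = 253080 (Y = ((21 + 24)*(-74))*(-76) = (45*(-74))*(-76) = -3330*(-76) = 253080)
1/(Y + V) = 1/(253080 - 31850) = 1/221230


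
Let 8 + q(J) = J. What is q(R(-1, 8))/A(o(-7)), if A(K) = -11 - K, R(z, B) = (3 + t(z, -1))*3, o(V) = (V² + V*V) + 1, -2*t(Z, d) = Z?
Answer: -1/44 ≈ -0.022727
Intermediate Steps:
t(Z, d) = -Z/2
o(V) = 1 + 2*V² (o(V) = (V² + V²) + 1 = 2*V² + 1 = 1 + 2*V²)
R(z, B) = 9 - 3*z/2 (R(z, B) = (3 - z/2)*3 = 9 - 3*z/2)
q(J) = -8 + J
q(R(-1, 8))/A(o(-7)) = (-8 + (9 - 3/2*(-1)))/(-11 - (1 + 2*(-7)²)) = (-8 + (9 + 3/2))/(-11 - (1 + 2*49)) = (-8 + 21/2)/(-11 - (1 + 98)) = 5/(2*(-11 - 1*99)) = 5/(2*(-11 - 99)) = (5/2)/(-110) = (5/2)*(-1/110) = -1/44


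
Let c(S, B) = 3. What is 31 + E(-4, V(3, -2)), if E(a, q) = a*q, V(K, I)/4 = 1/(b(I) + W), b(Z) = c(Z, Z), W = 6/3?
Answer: 139/5 ≈ 27.800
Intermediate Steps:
W = 2 (W = 6*(⅓) = 2)
b(Z) = 3
V(K, I) = ⅘ (V(K, I) = 4/(3 + 2) = 4/5 = 4*(⅕) = ⅘)
31 + E(-4, V(3, -2)) = 31 - 4*⅘ = 31 - 16/5 = 139/5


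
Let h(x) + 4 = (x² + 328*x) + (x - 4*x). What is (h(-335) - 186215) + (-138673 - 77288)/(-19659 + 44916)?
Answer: -1539646098/8419 ≈ -1.8288e+5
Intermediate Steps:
h(x) = -4 + x² + 325*x (h(x) = -4 + ((x² + 328*x) + (x - 4*x)) = -4 + ((x² + 328*x) - 3*x) = -4 + (x² + 325*x) = -4 + x² + 325*x)
(h(-335) - 186215) + (-138673 - 77288)/(-19659 + 44916) = ((-4 + (-335)² + 325*(-335)) - 186215) + (-138673 - 77288)/(-19659 + 44916) = ((-4 + 112225 - 108875) - 186215) - 215961/25257 = (3346 - 186215) - 215961*1/25257 = -182869 - 71987/8419 = -1539646098/8419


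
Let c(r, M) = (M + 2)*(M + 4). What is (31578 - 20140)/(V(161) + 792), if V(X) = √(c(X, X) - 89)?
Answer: 4529448/300229 - 5719*√26806/300229 ≈ 11.968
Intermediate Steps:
c(r, M) = (2 + M)*(4 + M)
V(X) = √(-81 + X² + 6*X) (V(X) = √((8 + X² + 6*X) - 89) = √(-81 + X² + 6*X))
(31578 - 20140)/(V(161) + 792) = (31578 - 20140)/(√(-81 + 161² + 6*161) + 792) = 11438/(√(-81 + 25921 + 966) + 792) = 11438/(√26806 + 792) = 11438/(792 + √26806)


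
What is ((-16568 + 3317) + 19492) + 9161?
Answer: 15402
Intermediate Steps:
((-16568 + 3317) + 19492) + 9161 = (-13251 + 19492) + 9161 = 6241 + 9161 = 15402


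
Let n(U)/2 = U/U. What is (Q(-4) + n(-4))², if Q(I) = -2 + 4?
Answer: 16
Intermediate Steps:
Q(I) = 2
n(U) = 2 (n(U) = 2*(U/U) = 2*1 = 2)
(Q(-4) + n(-4))² = (2 + 2)² = 4² = 16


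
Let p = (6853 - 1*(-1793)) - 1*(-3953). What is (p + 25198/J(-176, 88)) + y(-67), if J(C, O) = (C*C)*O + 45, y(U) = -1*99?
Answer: 34074187698/2725933 ≈ 12500.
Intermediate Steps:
p = 12599 (p = (6853 + 1793) + 3953 = 8646 + 3953 = 12599)
y(U) = -99
J(C, O) = 45 + O*C² (J(C, O) = C²*O + 45 = O*C² + 45 = 45 + O*C²)
(p + 25198/J(-176, 88)) + y(-67) = (12599 + 25198/(45 + 88*(-176)²)) - 99 = (12599 + 25198/(45 + 88*30976)) - 99 = (12599 + 25198/(45 + 2725888)) - 99 = (12599 + 25198/2725933) - 99 = 34344055065/2725933 - 99 = 34074187698/2725933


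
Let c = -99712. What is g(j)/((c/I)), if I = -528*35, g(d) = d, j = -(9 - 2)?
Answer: -8085/6232 ≈ -1.2973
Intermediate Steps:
j = -7 (j = -1*7 = -7)
I = -18480
g(j)/((c/I)) = -7/((-99712/(-18480))) = -7/((-99712*(-1/18480))) = -7/6232/1155 = -7*1155/6232 = -8085/6232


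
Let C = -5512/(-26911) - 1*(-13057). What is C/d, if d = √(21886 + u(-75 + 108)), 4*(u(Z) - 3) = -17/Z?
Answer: 702764878*√95347923/77754786541 ≈ 88.255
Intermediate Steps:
u(Z) = 3 - 17/(4*Z) (u(Z) = 3 + (-17/Z)/4 = 3 - 17/(4*Z))
d = √95347923/66 (d = √(21886 + (3 - 17/(4*(-75 + 108)))) = √(21886 + (3 - 17/4/33)) = √(21886 + (3 - 17/4*1/33)) = √(21886 + (3 - 17/132)) = √(21886 + 379/132) = √(2889331/132) = √95347923/66 ≈ 147.95)
C = 351382439/26911 (C = -5512*(-1/26911) + 13057 = 5512/26911 + 13057 = 351382439/26911 ≈ 13057.)
C/d = 351382439/(26911*((√95347923/66))) = 351382439*(2*√95347923/2889331)/26911 = 702764878*√95347923/77754786541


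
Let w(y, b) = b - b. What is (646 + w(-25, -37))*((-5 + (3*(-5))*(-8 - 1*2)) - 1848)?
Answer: -1100138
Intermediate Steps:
w(y, b) = 0
(646 + w(-25, -37))*((-5 + (3*(-5))*(-8 - 1*2)) - 1848) = (646 + 0)*((-5 + (3*(-5))*(-8 - 1*2)) - 1848) = 646*((-5 - 15*(-8 - 2)) - 1848) = 646*((-5 - 15*(-10)) - 1848) = 646*((-5 + 150) - 1848) = 646*(145 - 1848) = 646*(-1703) = -1100138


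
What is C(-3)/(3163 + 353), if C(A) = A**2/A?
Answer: -1/1172 ≈ -0.00085324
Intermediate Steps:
C(A) = A
C(-3)/(3163 + 353) = -3/(3163 + 353) = -3/3516 = -3*1/3516 = -1/1172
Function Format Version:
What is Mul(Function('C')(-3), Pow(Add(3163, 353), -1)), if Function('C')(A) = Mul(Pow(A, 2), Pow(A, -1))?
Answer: Rational(-1, 1172) ≈ -0.00085324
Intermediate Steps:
Function('C')(A) = A
Mul(Function('C')(-3), Pow(Add(3163, 353), -1)) = Mul(-3, Pow(Add(3163, 353), -1)) = Mul(-3, Pow(3516, -1)) = Mul(-3, Rational(1, 3516)) = Rational(-1, 1172)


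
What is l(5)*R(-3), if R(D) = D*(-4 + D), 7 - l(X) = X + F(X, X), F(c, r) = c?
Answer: -63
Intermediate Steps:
l(X) = 7 - 2*X (l(X) = 7 - (X + X) = 7 - 2*X)
l(5)*R(-3) = (7 - 2*5)*(-3*(-4 - 3)) = (7 - 10)*(-3*(-7)) = -3*21 = -63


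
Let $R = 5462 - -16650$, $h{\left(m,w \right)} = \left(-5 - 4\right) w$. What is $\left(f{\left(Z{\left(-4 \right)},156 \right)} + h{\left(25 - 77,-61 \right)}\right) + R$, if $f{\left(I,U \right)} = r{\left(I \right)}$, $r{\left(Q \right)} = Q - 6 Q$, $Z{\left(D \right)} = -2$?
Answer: $22671$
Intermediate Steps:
$r{\left(Q \right)} = - 5 Q$ ($r{\left(Q \right)} = Q - 6 Q = - 5 Q$)
$f{\left(I,U \right)} = - 5 I$
$h{\left(m,w \right)} = - 9 w$
$R = 22112$ ($R = 5462 + 16650 = 22112$)
$\left(f{\left(Z{\left(-4 \right)},156 \right)} + h{\left(25 - 77,-61 \right)}\right) + R = \left(\left(-5\right) \left(-2\right) - -549\right) + 22112 = \left(10 + 549\right) + 22112 = 559 + 22112 = 22671$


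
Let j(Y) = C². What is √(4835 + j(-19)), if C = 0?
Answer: √4835 ≈ 69.534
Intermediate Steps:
j(Y) = 0 (j(Y) = 0² = 0)
√(4835 + j(-19)) = √(4835 + 0) = √4835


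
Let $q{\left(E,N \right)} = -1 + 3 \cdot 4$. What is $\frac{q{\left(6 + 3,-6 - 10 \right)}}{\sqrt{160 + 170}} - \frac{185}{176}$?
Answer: $- \frac{185}{176} + \frac{\sqrt{330}}{30} \approx -0.44561$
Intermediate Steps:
$q{\left(E,N \right)} = 11$ ($q{\left(E,N \right)} = -1 + 12 = 11$)
$\frac{q{\left(6 + 3,-6 - 10 \right)}}{\sqrt{160 + 170}} - \frac{185}{176} = \frac{11}{\sqrt{160 + 170}} - \frac{185}{176} = \frac{11}{\sqrt{330}} - \frac{185}{176} = 11 \frac{\sqrt{330}}{330} - \frac{185}{176} = \frac{\sqrt{330}}{30} - \frac{185}{176} = - \frac{185}{176} + \frac{\sqrt{330}}{30}$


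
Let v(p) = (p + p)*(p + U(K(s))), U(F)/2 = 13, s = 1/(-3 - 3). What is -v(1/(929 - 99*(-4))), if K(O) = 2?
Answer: -68902/1755625 ≈ -0.039246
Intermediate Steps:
s = -1/6 (s = 1/(-6) = -1/6 ≈ -0.16667)
U(F) = 26 (U(F) = 2*13 = 26)
v(p) = 2*p*(26 + p) (v(p) = (p + p)*(p + 26) = (2*p)*(26 + p) = 2*p*(26 + p))
-v(1/(929 - 99*(-4))) = -2*(26 + 1/(929 - 99*(-4)))/(929 - 99*(-4)) = -2*(26 + 1/(929 + 396))/(929 + 396) = -2*(26 + 1/1325)/1325 = -2*34451/(1325*1325) = -1*68902/1755625 = -68902/1755625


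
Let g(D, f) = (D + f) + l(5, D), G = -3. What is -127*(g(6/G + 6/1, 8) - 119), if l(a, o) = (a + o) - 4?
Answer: 12954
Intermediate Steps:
l(a, o) = -4 + a + o
g(D, f) = 1 + f + 2*D (g(D, f) = (D + f) + (-4 + 5 + D) = (D + f) + (1 + D) = 1 + f + 2*D)
-127*(g(6/G + 6/1, 8) - 119) = -127*((1 + 8 + 2*(6/(-3) + 6/1)) - 119) = -127*((1 + 8 + 2*(6*(-1/3) + 6*1)) - 119) = -127*((1 + 8 + 2*(-2 + 6)) - 119) = -127*((1 + 8 + 2*4) - 119) = -127*((1 + 8 + 8) - 119) = -127*(17 - 119) = -127*(-102) = 12954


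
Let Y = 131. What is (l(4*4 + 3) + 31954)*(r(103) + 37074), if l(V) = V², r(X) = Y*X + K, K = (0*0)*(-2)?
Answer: 1634072605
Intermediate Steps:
K = 0 (K = 0*(-2) = 0)
r(X) = 131*X (r(X) = 131*X + 0 = 131*X)
(l(4*4 + 3) + 31954)*(r(103) + 37074) = ((4*4 + 3)² + 31954)*(131*103 + 37074) = ((16 + 3)² + 31954)*(13493 + 37074) = (19² + 31954)*50567 = (361 + 31954)*50567 = 32315*50567 = 1634072605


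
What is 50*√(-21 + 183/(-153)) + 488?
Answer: 488 + 100*I*√14433/51 ≈ 488.0 + 235.56*I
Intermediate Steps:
50*√(-21 + 183/(-153)) + 488 = 50*√(-21 + 183*(-1/153)) + 488 = 50*√(-21 - 61/51) + 488 = 50*√(-1132/51) + 488 = 50*(2*I*√14433/51) + 488 = 100*I*√14433/51 + 488 = 488 + 100*I*√14433/51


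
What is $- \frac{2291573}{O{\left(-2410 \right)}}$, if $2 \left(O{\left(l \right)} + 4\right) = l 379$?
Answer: $\frac{2291573}{456699} \approx 5.0177$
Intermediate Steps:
$O{\left(l \right)} = -4 + \frac{379 l}{2}$ ($O{\left(l \right)} = -4 + \frac{l 379}{2} = -4 + \frac{379 l}{2}$)
$- \frac{2291573}{O{\left(-2410 \right)}} = - \frac{2291573}{-4 + \frac{379}{2} \left(-2410\right)} = - \frac{2291573}{-4 - 456695} = - \frac{2291573}{-456699} = \left(-2291573\right) \left(- \frac{1}{456699}\right) = \frac{2291573}{456699}$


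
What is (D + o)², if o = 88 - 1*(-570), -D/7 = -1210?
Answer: 83320384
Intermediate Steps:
D = 8470 (D = -7*(-1210) = 8470)
o = 658 (o = 88 + 570 = 658)
(D + o)² = (8470 + 658)² = 9128² = 83320384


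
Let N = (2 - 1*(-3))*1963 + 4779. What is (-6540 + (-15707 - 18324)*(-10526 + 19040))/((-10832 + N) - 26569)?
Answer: 289746474/22807 ≈ 12704.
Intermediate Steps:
N = 14594 (N = (2 + 3)*1963 + 4779 = 5*1963 + 4779 = 9815 + 4779 = 14594)
(-6540 + (-15707 - 18324)*(-10526 + 19040))/((-10832 + N) - 26569) = (-6540 + (-15707 - 18324)*(-10526 + 19040))/((-10832 + 14594) - 26569) = (-6540 - 34031*8514)/(3762 - 26569) = (-6540 - 289739934)/(-22807) = -289746474*(-1/22807) = 289746474/22807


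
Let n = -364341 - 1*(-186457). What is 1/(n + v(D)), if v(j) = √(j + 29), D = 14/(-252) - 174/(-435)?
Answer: -16009560/2847844568399 - 3*√26410/2847844568399 ≈ -5.6218e-6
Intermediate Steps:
n = -177884 (n = -364341 + 186457 = -177884)
D = 31/90 (D = 14*(-1/252) - 174*(-1/435) = -1/18 + ⅖ = 31/90 ≈ 0.34444)
v(j) = √(29 + j)
1/(n + v(D)) = 1/(-177884 + √(29 + 31/90)) = 1/(-177884 + √(2641/90)) = 1/(-177884 + √26410/30)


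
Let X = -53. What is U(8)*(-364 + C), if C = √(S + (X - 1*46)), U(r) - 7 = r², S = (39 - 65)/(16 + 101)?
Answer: -25844 + 71*I*√893/3 ≈ -25844.0 + 707.23*I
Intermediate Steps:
S = -2/9 (S = -26/117 = -26*1/117 = -2/9 ≈ -0.22222)
U(r) = 7 + r²
C = I*√893/3 (C = √(-2/9 + (-53 - 1*46)) = √(-2/9 + (-53 - 46)) = √(-2/9 - 99) = √(-893/9) = I*√893/3 ≈ 9.961*I)
U(8)*(-364 + C) = (7 + 8²)*(-364 + I*√893/3) = (7 + 64)*(-364 + I*√893/3) = 71*(-364 + I*√893/3) = -25844 + 71*I*√893/3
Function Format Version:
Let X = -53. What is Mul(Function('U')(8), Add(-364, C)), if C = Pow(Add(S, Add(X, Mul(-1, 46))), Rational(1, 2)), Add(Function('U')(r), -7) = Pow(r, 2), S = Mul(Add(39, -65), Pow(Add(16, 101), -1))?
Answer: Add(-25844, Mul(Rational(71, 3), I, Pow(893, Rational(1, 2)))) ≈ Add(-25844., Mul(707.23, I))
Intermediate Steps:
S = Rational(-2, 9) (S = Mul(-26, Pow(117, -1)) = Mul(-26, Rational(1, 117)) = Rational(-2, 9) ≈ -0.22222)
Function('U')(r) = Add(7, Pow(r, 2))
C = Mul(Rational(1, 3), I, Pow(893, Rational(1, 2))) (C = Pow(Add(Rational(-2, 9), Add(-53, Mul(-1, 46))), Rational(1, 2)) = Pow(Add(Rational(-2, 9), Add(-53, -46)), Rational(1, 2)) = Pow(Add(Rational(-2, 9), -99), Rational(1, 2)) = Pow(Rational(-893, 9), Rational(1, 2)) = Mul(Rational(1, 3), I, Pow(893, Rational(1, 2))) ≈ Mul(9.9610, I))
Mul(Function('U')(8), Add(-364, C)) = Mul(Add(7, Pow(8, 2)), Add(-364, Mul(Rational(1, 3), I, Pow(893, Rational(1, 2))))) = Mul(Add(7, 64), Add(-364, Mul(Rational(1, 3), I, Pow(893, Rational(1, 2))))) = Mul(71, Add(-364, Mul(Rational(1, 3), I, Pow(893, Rational(1, 2))))) = Add(-25844, Mul(Rational(71, 3), I, Pow(893, Rational(1, 2))))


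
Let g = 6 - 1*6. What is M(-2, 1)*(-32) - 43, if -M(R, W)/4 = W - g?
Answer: 85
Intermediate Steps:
g = 0 (g = 6 - 6 = 0)
M(R, W) = -4*W (M(R, W) = -4*(W - 1*0) = -4*(W + 0) = -4*W)
M(-2, 1)*(-32) - 43 = -4*1*(-32) - 43 = -4*(-32) - 43 = 128 - 43 = 85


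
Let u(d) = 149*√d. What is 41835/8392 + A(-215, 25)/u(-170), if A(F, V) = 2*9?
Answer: 41835/8392 - 9*I*√170/12665 ≈ 4.9851 - 0.0092653*I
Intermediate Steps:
A(F, V) = 18
41835/8392 + A(-215, 25)/u(-170) = 41835/8392 + 18/((149*√(-170))) = 41835*(1/8392) + 18/((149*(I*√170))) = 41835/8392 + 18/((149*I*√170)) = 41835/8392 + 18*(-I*√170/25330) = 41835/8392 - 9*I*√170/12665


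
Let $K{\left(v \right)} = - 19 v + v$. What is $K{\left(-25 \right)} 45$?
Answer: $20250$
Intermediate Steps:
$K{\left(v \right)} = - 18 v$
$K{\left(-25 \right)} 45 = \left(-18\right) \left(-25\right) 45 = 450 \cdot 45 = 20250$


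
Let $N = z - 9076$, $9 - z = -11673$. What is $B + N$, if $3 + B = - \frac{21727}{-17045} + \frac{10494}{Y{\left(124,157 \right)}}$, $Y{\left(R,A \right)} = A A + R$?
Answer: $\frac{157121274508}{60322255} \approx 2604.7$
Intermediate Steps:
$z = 11682$ ($z = 9 - -11673 = 9 + 11673 = 11682$)
$Y{\left(R,A \right)} = R + A^{2}$ ($Y{\left(R,A \right)} = A^{2} + R = R + A^{2}$)
$N = 2606$ ($N = 11682 - 9076 = 2606$)
$B = - \frac{78522022}{60322255}$ ($B = -3 + \left(- \frac{21727}{-17045} + \frac{10494}{124 + 157^{2}}\right) = -3 + \left(\left(-21727\right) \left(- \frac{1}{17045}\right) + \frac{10494}{124 + 24649}\right) = -3 + \left(\frac{21727}{17045} + \frac{10494}{24773}\right) = -3 + \frac{102444743}{60322255} = - \frac{78522022}{60322255} \approx -1.3017$)
$B + N = - \frac{78522022}{60322255} + 2606 = \frac{157121274508}{60322255}$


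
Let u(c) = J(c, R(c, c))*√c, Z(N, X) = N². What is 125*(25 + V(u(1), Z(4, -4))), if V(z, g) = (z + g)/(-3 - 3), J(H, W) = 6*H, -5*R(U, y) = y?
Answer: 8000/3 ≈ 2666.7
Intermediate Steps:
R(U, y) = -y/5
u(c) = 6*c^(3/2) (u(c) = (6*c)*√c = 6*c^(3/2))
V(z, g) = -g/6 - z/6 (V(z, g) = (g + z)/(-6) = (g + z)*(-⅙) = -g/6 - z/6)
125*(25 + V(u(1), Z(4, -4))) = 125*(25 + (-⅙*4² - 1^(3/2))) = 125*(25 + (-⅙*16 - 1)) = 125*(25 + (-8/3 - ⅙*6)) = 125*(25 + (-8/3 - 1)) = 125*(25 - 11/3) = 125*(64/3) = 8000/3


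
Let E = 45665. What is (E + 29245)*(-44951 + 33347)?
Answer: -869255640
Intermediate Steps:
(E + 29245)*(-44951 + 33347) = (45665 + 29245)*(-44951 + 33347) = 74910*(-11604) = -869255640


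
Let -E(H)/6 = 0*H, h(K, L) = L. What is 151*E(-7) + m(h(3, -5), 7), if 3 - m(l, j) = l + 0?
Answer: 8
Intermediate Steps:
m(l, j) = 3 - l (m(l, j) = 3 - (l + 0) = 3 - l)
E(H) = 0 (E(H) = -0*H = -6*0 = 0)
151*E(-7) + m(h(3, -5), 7) = 151*0 + (3 - 1*(-5)) = 0 + (3 + 5) = 0 + 8 = 8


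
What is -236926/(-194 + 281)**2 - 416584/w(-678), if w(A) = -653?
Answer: 2998411618/4942557 ≈ 606.65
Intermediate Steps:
-236926/(-194 + 281)**2 - 416584/w(-678) = -236926/(-194 + 281)**2 - 416584/(-653) = -236926/(87**2) - 416584*(-1/653) = -236926/7569 + 416584/653 = 2998411618/4942557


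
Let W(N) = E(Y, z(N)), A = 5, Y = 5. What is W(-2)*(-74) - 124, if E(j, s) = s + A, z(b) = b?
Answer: -346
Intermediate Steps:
E(j, s) = 5 + s (E(j, s) = s + 5 = 5 + s)
W(N) = 5 + N
W(-2)*(-74) - 124 = (5 - 2)*(-74) - 124 = 3*(-74) - 124 = -222 - 124 = -346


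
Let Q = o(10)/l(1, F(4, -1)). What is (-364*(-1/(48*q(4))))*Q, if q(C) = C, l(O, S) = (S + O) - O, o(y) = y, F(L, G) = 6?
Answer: 455/144 ≈ 3.1597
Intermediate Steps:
l(O, S) = S (l(O, S) = (O + S) - O = S)
Q = 5/3 (Q = 10/6 = 10*(1/6) = 5/3 ≈ 1.6667)
(-364*(-1/(48*q(4))))*Q = -364/(-6*4*8)*(5/3) = -364/((-24*8))*(5/3) = -364/(-192)*(5/3) = -364*(-1/192)*(5/3) = (91/48)*(5/3) = 455/144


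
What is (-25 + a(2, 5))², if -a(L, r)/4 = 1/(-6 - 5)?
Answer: 73441/121 ≈ 606.95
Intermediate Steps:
a(L, r) = 4/11 (a(L, r) = -4/(-6 - 5) = -4/(-11) = -4*(-1/11) = 4/11)
(-25 + a(2, 5))² = (-25 + 4/11)² = (-271/11)² = 73441/121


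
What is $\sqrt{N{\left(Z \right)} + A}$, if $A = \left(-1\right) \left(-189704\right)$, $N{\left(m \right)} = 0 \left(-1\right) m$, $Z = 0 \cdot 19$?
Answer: $2 \sqrt{47426} \approx 435.55$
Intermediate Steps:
$Z = 0$
$N{\left(m \right)} = 0$ ($N{\left(m \right)} = 0 m = 0$)
$A = 189704$
$\sqrt{N{\left(Z \right)} + A} = \sqrt{0 + 189704} = \sqrt{189704} = 2 \sqrt{47426}$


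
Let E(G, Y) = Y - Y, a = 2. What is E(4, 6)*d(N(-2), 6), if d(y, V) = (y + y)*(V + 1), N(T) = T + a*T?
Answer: 0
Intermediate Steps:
N(T) = 3*T (N(T) = T + 2*T = 3*T)
d(y, V) = 2*y*(1 + V) (d(y, V) = (2*y)*(1 + V) = 2*y*(1 + V))
E(G, Y) = 0
E(4, 6)*d(N(-2), 6) = 0*(2*(3*(-2))*(1 + 6)) = 0*(2*(-6)*7) = 0*(-84) = 0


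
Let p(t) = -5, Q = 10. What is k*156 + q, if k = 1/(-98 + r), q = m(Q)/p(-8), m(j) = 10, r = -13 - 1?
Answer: -95/28 ≈ -3.3929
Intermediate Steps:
r = -14
q = -2 (q = 10/(-5) = 10*(-⅕) = -2)
k = -1/112 (k = 1/(-98 - 14) = 1/(-112) = -1/112 ≈ -0.0089286)
k*156 + q = -1/112*156 - 2 = -39/28 - 2 = -95/28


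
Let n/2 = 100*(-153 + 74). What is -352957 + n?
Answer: -368757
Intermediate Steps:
n = -15800 (n = 2*(100*(-153 + 74)) = 2*(100*(-79)) = 2*(-7900) = -15800)
-352957 + n = -352957 - 15800 = -368757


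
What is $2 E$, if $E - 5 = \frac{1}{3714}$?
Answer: $\frac{18571}{1857} \approx 10.001$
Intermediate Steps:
$E = \frac{18571}{3714}$ ($E = 5 + \frac{1}{3714} = \frac{18571}{3714} \approx 5.0003$)
$2 E = 2 \cdot \frac{18571}{3714} = \frac{18571}{1857}$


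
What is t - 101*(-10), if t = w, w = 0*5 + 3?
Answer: 1013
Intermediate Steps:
w = 3 (w = 0 + 3 = 3)
t = 3
t - 101*(-10) = 3 - 101*(-10) = 3 + 1010 = 1013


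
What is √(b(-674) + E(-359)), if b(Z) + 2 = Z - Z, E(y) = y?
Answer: 19*I ≈ 19.0*I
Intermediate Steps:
b(Z) = -2 (b(Z) = -2 + (Z - Z) = -2 + 0 = -2)
√(b(-674) + E(-359)) = √(-2 - 359) = √(-361) = 19*I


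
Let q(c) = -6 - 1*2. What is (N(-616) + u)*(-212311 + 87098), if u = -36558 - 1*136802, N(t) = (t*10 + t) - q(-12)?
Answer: 22554367264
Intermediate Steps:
q(c) = -8 (q(c) = -6 - 2 = -8)
N(t) = 8 + 11*t (N(t) = (t*10 + t) - 1*(-8) = (10*t + t) + 8 = 11*t + 8 = 8 + 11*t)
u = -173360 (u = -36558 - 136802 = -173360)
(N(-616) + u)*(-212311 + 87098) = ((8 + 11*(-616)) - 173360)*(-212311 + 87098) = ((8 - 6776) - 173360)*(-125213) = (-6768 - 173360)*(-125213) = -180128*(-125213) = 22554367264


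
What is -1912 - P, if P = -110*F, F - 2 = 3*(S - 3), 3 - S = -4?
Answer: -372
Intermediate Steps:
S = 7 (S = 3 - 1*(-4) = 3 + 4 = 7)
F = 14 (F = 2 + 3*(7 - 3) = 2 + 3*4 = 2 + 12 = 14)
P = -1540 (P = -110*14 = -1540)
-1912 - P = -1912 - 1*(-1540) = -1912 + 1540 = -372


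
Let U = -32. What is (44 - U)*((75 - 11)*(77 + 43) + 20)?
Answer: 585200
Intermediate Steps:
(44 - U)*((75 - 11)*(77 + 43) + 20) = (44 - 1*(-32))*((75 - 11)*(77 + 43) + 20) = (44 + 32)*(64*120 + 20) = 76*(7680 + 20) = 76*7700 = 585200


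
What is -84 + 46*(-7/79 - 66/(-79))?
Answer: -3922/79 ≈ -49.646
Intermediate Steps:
-84 + 46*(-7/79 - 66/(-79)) = -84 + 46*(-7*1/79 - 66*(-1/79)) = -84 + 46*(-7/79 + 66/79) = -84 + 46*(59/79) = -84 + 2714/79 = -3922/79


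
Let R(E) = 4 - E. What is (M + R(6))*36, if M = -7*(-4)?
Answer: 936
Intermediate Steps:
M = 28
(M + R(6))*36 = (28 + (4 - 1*6))*36 = (28 + (4 - 6))*36 = (28 - 2)*36 = 26*36 = 936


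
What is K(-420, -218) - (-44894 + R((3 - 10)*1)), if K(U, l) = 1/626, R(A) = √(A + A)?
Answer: 28103645/626 - I*√14 ≈ 44894.0 - 3.7417*I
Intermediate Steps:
R(A) = √2*√A (R(A) = √(2*A) = √2*√A)
K(U, l) = 1/626
K(-420, -218) - (-44894 + R((3 - 10)*1)) = 1/626 - (-44894 + √2*√((3 - 10)*1)) = 1/626 - (-44894 + √2*√(-7*1)) = 1/626 - (-44894 + √2*√(-7)) = 1/626 - (-44894 + √2*(I*√7)) = 1/626 - (-44894 + I*√14) = 1/626 + (44894 - I*√14) = 28103645/626 - I*√14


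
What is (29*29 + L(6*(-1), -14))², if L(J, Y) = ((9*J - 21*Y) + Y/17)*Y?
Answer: 1817061129/289 ≈ 6.2874e+6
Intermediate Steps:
L(J, Y) = Y*(9*J - 356*Y/17) (L(J, Y) = ((-21*Y + 9*J) + Y*(1/17))*Y = ((-21*Y + 9*J) + Y/17)*Y = (9*J - 356*Y/17)*Y = Y*(9*J - 356*Y/17))
(29*29 + L(6*(-1), -14))² = (29*29 + (1/17)*(-14)*(-356*(-14) + 153*(6*(-1))))² = (841 + (1/17)*(-14)*(4984 + 153*(-6)))² = (841 + (1/17)*(-14)*(4984 - 918))² = (841 + (1/17)*(-14)*4066)² = (841 - 56924/17)² = (-42627/17)² = 1817061129/289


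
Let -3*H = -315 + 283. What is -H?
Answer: -32/3 ≈ -10.667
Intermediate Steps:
H = 32/3 (H = -(-315 + 283)/3 = -1/3*(-32) = 32/3 ≈ 10.667)
-H = -1*32/3 = -32/3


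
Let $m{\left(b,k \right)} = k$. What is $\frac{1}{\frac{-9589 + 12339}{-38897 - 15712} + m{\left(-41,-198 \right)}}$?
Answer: $- \frac{54609}{10815332} \approx -0.0050492$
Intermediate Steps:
$\frac{1}{\frac{-9589 + 12339}{-38897 - 15712} + m{\left(-41,-198 \right)}} = \frac{1}{\frac{-9589 + 12339}{-38897 - 15712} - 198} = \frac{1}{\frac{2750}{-54609} - 198} = \frac{1}{2750 \left(- \frac{1}{54609}\right) - 198} = \frac{1}{- \frac{2750}{54609} - 198} = \frac{1}{- \frac{10815332}{54609}} = - \frac{54609}{10815332}$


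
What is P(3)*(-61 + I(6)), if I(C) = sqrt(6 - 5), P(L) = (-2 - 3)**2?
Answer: -1500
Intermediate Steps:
P(L) = 25 (P(L) = (-5)**2 = 25)
I(C) = 1 (I(C) = sqrt(1) = 1)
P(3)*(-61 + I(6)) = 25*(-61 + 1) = 25*(-60) = -1500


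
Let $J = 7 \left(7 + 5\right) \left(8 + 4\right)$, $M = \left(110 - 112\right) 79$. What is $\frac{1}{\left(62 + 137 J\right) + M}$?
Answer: $\frac{1}{138000} \approx 7.2464 \cdot 10^{-6}$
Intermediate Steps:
$M = -158$ ($M = \left(-2\right) 79 = -158$)
$J = 1008$ ($J = 7 \cdot 12 \cdot 12 = 7 \cdot 144 = 1008$)
$\frac{1}{\left(62 + 137 J\right) + M} = \frac{1}{\left(62 + 137 \cdot 1008\right) - 158} = \frac{1}{\left(62 + 138096\right) - 158} = \frac{1}{138158 - 158} = \frac{1}{138000}$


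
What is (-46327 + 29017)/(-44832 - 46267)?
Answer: 17310/91099 ≈ 0.19001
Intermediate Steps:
(-46327 + 29017)/(-44832 - 46267) = -17310/(-91099) = -17310*(-1/91099) = 17310/91099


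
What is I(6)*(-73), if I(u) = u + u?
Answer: -876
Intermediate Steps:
I(u) = 2*u
I(6)*(-73) = (2*6)*(-73) = 12*(-73) = -876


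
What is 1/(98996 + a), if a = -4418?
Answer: 1/94578 ≈ 1.0573e-5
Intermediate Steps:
1/(98996 + a) = 1/(98996 - 4418) = 1/94578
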